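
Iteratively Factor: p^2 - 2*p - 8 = (p - 4)*(p + 2)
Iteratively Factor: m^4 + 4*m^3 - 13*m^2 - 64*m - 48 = (m + 3)*(m^3 + m^2 - 16*m - 16) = (m - 4)*(m + 3)*(m^2 + 5*m + 4) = (m - 4)*(m + 1)*(m + 3)*(m + 4)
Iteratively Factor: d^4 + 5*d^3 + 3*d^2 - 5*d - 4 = (d + 1)*(d^3 + 4*d^2 - d - 4) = (d + 1)*(d + 4)*(d^2 - 1) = (d - 1)*(d + 1)*(d + 4)*(d + 1)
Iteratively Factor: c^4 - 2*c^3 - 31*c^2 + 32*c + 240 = (c - 4)*(c^3 + 2*c^2 - 23*c - 60) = (c - 4)*(c + 3)*(c^2 - c - 20) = (c - 5)*(c - 4)*(c + 3)*(c + 4)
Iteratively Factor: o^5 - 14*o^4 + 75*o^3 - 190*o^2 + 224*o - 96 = (o - 4)*(o^4 - 10*o^3 + 35*o^2 - 50*o + 24) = (o - 4)*(o - 2)*(o^3 - 8*o^2 + 19*o - 12) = (o - 4)^2*(o - 2)*(o^2 - 4*o + 3) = (o - 4)^2*(o - 3)*(o - 2)*(o - 1)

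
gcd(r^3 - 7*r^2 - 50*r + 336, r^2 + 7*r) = r + 7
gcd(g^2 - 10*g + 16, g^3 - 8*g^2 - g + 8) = g - 8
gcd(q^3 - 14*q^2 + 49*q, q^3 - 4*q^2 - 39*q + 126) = q - 7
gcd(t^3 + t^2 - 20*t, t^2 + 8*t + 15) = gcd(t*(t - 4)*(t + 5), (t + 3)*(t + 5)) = t + 5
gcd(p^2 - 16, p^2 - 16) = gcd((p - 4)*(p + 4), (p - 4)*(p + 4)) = p^2 - 16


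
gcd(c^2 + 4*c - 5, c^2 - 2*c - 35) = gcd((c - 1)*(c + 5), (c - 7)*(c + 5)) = c + 5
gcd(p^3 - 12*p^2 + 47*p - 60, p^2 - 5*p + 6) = p - 3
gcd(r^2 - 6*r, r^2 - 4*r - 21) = 1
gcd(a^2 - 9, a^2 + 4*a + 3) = a + 3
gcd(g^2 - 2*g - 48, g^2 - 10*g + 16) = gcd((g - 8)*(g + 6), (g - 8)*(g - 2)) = g - 8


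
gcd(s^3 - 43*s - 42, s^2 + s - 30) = s + 6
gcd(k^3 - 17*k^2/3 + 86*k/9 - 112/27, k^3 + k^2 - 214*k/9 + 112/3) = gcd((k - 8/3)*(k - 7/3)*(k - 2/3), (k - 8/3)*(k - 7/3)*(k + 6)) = k^2 - 5*k + 56/9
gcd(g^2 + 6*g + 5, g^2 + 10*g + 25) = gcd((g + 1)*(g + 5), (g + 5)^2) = g + 5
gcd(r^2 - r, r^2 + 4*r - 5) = r - 1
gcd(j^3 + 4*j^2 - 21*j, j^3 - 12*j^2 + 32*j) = j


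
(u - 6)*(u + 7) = u^2 + u - 42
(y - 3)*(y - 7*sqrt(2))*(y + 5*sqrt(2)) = y^3 - 3*y^2 - 2*sqrt(2)*y^2 - 70*y + 6*sqrt(2)*y + 210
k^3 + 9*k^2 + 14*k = k*(k + 2)*(k + 7)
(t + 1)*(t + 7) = t^2 + 8*t + 7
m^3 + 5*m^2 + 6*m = m*(m + 2)*(m + 3)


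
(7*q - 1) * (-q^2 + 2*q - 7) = -7*q^3 + 15*q^2 - 51*q + 7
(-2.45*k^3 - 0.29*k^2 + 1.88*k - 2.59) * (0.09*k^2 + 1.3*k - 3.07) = -0.2205*k^5 - 3.2111*k^4 + 7.3137*k^3 + 3.1012*k^2 - 9.1386*k + 7.9513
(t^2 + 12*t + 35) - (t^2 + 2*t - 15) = 10*t + 50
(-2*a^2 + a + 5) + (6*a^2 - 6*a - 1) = 4*a^2 - 5*a + 4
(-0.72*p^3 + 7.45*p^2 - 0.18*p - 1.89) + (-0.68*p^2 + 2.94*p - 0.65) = -0.72*p^3 + 6.77*p^2 + 2.76*p - 2.54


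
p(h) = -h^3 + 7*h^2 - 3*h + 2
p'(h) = -3*h^2 + 14*h - 3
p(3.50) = 34.38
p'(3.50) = 9.25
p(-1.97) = 42.72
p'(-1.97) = -42.22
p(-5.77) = 444.46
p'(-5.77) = -183.66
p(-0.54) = 5.82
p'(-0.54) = -11.43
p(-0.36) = 4.03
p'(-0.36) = -8.43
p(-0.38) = 4.21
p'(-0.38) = -8.75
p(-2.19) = 52.65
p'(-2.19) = -48.05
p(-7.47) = 831.85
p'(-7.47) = -274.98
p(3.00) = 29.00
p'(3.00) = 12.00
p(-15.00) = 4997.00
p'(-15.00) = -888.00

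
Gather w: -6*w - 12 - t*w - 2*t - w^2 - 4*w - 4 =-2*t - w^2 + w*(-t - 10) - 16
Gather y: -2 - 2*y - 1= -2*y - 3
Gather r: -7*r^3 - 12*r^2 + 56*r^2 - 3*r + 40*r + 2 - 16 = -7*r^3 + 44*r^2 + 37*r - 14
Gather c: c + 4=c + 4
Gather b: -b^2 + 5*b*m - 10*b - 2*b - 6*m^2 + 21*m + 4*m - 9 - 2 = -b^2 + b*(5*m - 12) - 6*m^2 + 25*m - 11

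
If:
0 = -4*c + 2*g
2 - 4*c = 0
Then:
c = 1/2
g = 1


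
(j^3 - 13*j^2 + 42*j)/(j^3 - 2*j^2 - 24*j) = (j - 7)/(j + 4)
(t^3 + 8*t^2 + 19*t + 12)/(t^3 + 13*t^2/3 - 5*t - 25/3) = 3*(t^2 + 7*t + 12)/(3*t^2 + 10*t - 25)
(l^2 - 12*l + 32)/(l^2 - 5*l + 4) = (l - 8)/(l - 1)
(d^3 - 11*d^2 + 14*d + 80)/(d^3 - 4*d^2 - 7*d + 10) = (d - 8)/(d - 1)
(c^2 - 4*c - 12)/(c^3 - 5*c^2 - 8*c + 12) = 1/(c - 1)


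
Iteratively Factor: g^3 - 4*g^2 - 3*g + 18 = (g - 3)*(g^2 - g - 6) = (g - 3)^2*(g + 2)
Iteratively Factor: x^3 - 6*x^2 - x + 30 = (x - 3)*(x^2 - 3*x - 10) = (x - 3)*(x + 2)*(x - 5)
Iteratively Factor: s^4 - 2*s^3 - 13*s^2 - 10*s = (s + 2)*(s^3 - 4*s^2 - 5*s) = s*(s + 2)*(s^2 - 4*s - 5) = s*(s + 1)*(s + 2)*(s - 5)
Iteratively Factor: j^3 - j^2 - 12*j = (j - 4)*(j^2 + 3*j) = (j - 4)*(j + 3)*(j)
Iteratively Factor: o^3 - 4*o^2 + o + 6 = (o - 2)*(o^2 - 2*o - 3) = (o - 3)*(o - 2)*(o + 1)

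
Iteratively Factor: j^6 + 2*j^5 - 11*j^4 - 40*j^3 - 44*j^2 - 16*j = (j + 2)*(j^5 - 11*j^3 - 18*j^2 - 8*j) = (j - 4)*(j + 2)*(j^4 + 4*j^3 + 5*j^2 + 2*j) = (j - 4)*(j + 1)*(j + 2)*(j^3 + 3*j^2 + 2*j) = (j - 4)*(j + 1)^2*(j + 2)*(j^2 + 2*j) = (j - 4)*(j + 1)^2*(j + 2)^2*(j)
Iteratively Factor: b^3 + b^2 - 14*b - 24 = (b + 3)*(b^2 - 2*b - 8) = (b - 4)*(b + 3)*(b + 2)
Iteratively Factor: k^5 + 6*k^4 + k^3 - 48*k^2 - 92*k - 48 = (k + 2)*(k^4 + 4*k^3 - 7*k^2 - 34*k - 24) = (k + 2)^2*(k^3 + 2*k^2 - 11*k - 12) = (k + 2)^2*(k + 4)*(k^2 - 2*k - 3) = (k - 3)*(k + 2)^2*(k + 4)*(k + 1)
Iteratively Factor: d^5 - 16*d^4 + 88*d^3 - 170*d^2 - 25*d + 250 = (d - 5)*(d^4 - 11*d^3 + 33*d^2 - 5*d - 50) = (d - 5)*(d + 1)*(d^3 - 12*d^2 + 45*d - 50) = (d - 5)*(d - 2)*(d + 1)*(d^2 - 10*d + 25) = (d - 5)^2*(d - 2)*(d + 1)*(d - 5)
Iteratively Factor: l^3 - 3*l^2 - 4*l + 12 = (l - 3)*(l^2 - 4) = (l - 3)*(l + 2)*(l - 2)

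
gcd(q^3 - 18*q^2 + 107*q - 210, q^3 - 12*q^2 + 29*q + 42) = q^2 - 13*q + 42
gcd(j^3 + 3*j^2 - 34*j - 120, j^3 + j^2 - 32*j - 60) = j^2 - j - 30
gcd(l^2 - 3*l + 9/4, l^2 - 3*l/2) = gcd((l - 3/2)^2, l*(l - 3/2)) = l - 3/2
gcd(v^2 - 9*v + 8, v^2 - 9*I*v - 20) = 1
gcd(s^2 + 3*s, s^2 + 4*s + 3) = s + 3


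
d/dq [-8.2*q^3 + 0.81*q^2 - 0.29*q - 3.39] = -24.6*q^2 + 1.62*q - 0.29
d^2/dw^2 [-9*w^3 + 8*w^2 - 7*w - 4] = 16 - 54*w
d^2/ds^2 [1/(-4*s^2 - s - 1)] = 2*(16*s^2 + 4*s - (8*s + 1)^2 + 4)/(4*s^2 + s + 1)^3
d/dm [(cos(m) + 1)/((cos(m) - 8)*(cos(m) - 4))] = (cos(m)^2 + 2*cos(m) - 44)*sin(m)/((cos(m) - 8)^2*(cos(m) - 4)^2)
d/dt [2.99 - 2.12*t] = -2.12000000000000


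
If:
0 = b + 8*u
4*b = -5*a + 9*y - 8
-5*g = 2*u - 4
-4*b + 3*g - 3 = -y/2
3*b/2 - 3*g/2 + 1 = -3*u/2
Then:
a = 1322/495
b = 16/99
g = 80/99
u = -2/99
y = 22/9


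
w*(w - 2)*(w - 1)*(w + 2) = w^4 - w^3 - 4*w^2 + 4*w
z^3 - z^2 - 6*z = z*(z - 3)*(z + 2)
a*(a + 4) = a^2 + 4*a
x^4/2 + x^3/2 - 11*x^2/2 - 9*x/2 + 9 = (x/2 + 1)*(x - 3)*(x - 1)*(x + 3)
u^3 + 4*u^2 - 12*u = u*(u - 2)*(u + 6)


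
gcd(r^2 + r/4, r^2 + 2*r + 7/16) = r + 1/4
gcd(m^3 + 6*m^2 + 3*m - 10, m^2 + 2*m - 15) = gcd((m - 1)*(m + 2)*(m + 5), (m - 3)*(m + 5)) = m + 5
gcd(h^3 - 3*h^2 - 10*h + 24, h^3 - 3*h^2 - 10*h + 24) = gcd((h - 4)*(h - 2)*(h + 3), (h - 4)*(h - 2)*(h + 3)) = h^3 - 3*h^2 - 10*h + 24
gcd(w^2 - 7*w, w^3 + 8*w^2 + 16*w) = w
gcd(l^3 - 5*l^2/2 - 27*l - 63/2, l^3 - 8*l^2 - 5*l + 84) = l^2 - 4*l - 21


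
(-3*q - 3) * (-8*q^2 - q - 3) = 24*q^3 + 27*q^2 + 12*q + 9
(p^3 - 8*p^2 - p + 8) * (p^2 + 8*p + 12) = p^5 - 53*p^3 - 96*p^2 + 52*p + 96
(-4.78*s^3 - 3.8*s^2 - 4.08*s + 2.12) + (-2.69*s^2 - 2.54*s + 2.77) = -4.78*s^3 - 6.49*s^2 - 6.62*s + 4.89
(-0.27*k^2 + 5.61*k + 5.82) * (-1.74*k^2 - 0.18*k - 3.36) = 0.4698*k^4 - 9.7128*k^3 - 10.2294*k^2 - 19.8972*k - 19.5552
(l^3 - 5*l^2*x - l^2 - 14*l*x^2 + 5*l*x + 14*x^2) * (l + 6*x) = l^4 + l^3*x - l^3 - 44*l^2*x^2 - l^2*x - 84*l*x^3 + 44*l*x^2 + 84*x^3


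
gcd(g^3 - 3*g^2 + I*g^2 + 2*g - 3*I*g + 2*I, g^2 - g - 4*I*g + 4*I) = g - 1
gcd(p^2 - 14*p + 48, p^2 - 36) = p - 6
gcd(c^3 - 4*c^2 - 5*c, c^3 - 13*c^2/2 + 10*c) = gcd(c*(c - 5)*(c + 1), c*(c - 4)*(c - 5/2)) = c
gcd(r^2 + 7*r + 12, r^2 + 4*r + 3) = r + 3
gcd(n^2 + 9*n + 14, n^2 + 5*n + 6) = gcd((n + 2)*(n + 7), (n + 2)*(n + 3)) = n + 2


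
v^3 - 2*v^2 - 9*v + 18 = (v - 3)*(v - 2)*(v + 3)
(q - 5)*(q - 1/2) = q^2 - 11*q/2 + 5/2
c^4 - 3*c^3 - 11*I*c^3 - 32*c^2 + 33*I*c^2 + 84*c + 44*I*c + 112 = (c - 4)*(c + 1)*(c - 7*I)*(c - 4*I)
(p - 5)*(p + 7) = p^2 + 2*p - 35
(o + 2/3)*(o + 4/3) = o^2 + 2*o + 8/9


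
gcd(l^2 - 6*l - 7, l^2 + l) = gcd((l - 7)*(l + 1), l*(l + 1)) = l + 1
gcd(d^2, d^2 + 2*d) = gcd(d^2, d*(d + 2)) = d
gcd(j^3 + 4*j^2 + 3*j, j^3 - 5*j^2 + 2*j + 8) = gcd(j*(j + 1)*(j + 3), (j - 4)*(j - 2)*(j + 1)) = j + 1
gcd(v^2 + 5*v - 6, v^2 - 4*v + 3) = v - 1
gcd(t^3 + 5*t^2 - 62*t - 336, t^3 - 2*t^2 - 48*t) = t^2 - 2*t - 48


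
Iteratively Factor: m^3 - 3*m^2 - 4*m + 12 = (m - 3)*(m^2 - 4) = (m - 3)*(m - 2)*(m + 2)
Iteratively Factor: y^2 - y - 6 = (y + 2)*(y - 3)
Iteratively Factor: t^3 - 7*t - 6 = (t + 2)*(t^2 - 2*t - 3) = (t + 1)*(t + 2)*(t - 3)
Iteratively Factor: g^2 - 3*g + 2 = (g - 1)*(g - 2)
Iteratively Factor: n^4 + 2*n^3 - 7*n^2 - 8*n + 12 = (n - 1)*(n^3 + 3*n^2 - 4*n - 12) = (n - 2)*(n - 1)*(n^2 + 5*n + 6) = (n - 2)*(n - 1)*(n + 2)*(n + 3)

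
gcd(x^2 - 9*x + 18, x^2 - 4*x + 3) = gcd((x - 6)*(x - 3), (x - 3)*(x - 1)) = x - 3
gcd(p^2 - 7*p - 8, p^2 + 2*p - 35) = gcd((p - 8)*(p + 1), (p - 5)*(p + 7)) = 1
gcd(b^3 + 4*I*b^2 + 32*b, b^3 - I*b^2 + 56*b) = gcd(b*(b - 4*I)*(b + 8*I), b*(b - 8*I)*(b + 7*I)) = b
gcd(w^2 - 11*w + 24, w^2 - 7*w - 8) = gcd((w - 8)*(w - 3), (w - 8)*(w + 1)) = w - 8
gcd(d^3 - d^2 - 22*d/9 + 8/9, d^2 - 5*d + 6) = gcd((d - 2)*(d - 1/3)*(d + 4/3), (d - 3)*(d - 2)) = d - 2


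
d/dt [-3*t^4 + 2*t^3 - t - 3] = -12*t^3 + 6*t^2 - 1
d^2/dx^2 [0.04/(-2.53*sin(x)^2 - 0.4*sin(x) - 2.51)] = (1.024144*sin(x)^4 + 0.12144*sin(x)^3 - 2.545864*sin(x)^2 - 0.28304*sin(x) + 0.495224)/(2.53*sin(x)^2 + 0.4*sin(x) + 2.51)^3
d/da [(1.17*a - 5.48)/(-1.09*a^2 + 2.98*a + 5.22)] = (1.2753*a^2 - 11.9464*a + 22.4378)/(1.1881*a^4 - 6.4964*a^3 - 2.4992*a^2 + 31.1112*a + 27.2484)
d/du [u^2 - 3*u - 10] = 2*u - 3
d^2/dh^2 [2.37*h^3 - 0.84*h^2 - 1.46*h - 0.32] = 14.22*h - 1.68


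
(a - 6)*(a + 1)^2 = a^3 - 4*a^2 - 11*a - 6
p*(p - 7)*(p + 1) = p^3 - 6*p^2 - 7*p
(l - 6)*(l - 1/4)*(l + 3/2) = l^3 - 19*l^2/4 - 63*l/8 + 9/4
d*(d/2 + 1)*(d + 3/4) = d^3/2 + 11*d^2/8 + 3*d/4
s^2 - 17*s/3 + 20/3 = (s - 4)*(s - 5/3)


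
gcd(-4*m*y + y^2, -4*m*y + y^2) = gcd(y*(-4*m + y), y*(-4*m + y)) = -4*m*y + y^2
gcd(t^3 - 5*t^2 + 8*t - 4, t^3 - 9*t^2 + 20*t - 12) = t^2 - 3*t + 2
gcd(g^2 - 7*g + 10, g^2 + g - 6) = g - 2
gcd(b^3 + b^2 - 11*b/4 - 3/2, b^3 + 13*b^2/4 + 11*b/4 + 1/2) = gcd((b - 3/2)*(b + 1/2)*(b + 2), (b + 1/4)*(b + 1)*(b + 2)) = b + 2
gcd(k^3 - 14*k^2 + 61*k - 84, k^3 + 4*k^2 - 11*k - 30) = k - 3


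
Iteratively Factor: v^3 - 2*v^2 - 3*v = (v)*(v^2 - 2*v - 3) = v*(v - 3)*(v + 1)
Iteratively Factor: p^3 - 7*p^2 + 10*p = (p)*(p^2 - 7*p + 10) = p*(p - 5)*(p - 2)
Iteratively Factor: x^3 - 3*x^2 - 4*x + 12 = (x - 2)*(x^2 - x - 6) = (x - 2)*(x + 2)*(x - 3)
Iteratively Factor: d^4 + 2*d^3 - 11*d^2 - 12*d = (d - 3)*(d^3 + 5*d^2 + 4*d) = d*(d - 3)*(d^2 + 5*d + 4) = d*(d - 3)*(d + 1)*(d + 4)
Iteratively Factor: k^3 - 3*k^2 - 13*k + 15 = (k + 3)*(k^2 - 6*k + 5) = (k - 1)*(k + 3)*(k - 5)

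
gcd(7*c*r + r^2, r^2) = r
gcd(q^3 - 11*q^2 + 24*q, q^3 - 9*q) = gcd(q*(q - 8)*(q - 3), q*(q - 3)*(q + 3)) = q^2 - 3*q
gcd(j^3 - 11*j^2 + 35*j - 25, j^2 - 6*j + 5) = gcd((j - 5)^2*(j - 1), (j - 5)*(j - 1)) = j^2 - 6*j + 5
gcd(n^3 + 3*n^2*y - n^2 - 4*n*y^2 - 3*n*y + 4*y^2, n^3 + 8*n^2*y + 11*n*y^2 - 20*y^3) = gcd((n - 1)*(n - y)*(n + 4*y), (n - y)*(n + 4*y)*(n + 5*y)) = -n^2 - 3*n*y + 4*y^2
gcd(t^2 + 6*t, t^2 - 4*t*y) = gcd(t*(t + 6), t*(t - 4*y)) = t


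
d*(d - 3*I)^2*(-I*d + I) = -I*d^4 - 6*d^3 + I*d^3 + 6*d^2 + 9*I*d^2 - 9*I*d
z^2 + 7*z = z*(z + 7)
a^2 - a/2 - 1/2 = (a - 1)*(a + 1/2)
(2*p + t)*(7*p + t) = 14*p^2 + 9*p*t + t^2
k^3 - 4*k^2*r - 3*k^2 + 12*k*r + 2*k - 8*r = (k - 2)*(k - 1)*(k - 4*r)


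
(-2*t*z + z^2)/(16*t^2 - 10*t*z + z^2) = z/(-8*t + z)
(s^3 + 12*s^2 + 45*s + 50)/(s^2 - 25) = (s^2 + 7*s + 10)/(s - 5)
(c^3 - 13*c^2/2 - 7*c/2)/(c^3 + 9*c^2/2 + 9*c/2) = (2*c^2 - 13*c - 7)/(2*c^2 + 9*c + 9)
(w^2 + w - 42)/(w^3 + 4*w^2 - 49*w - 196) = (w - 6)/(w^2 - 3*w - 28)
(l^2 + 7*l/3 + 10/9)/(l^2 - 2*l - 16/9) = (3*l + 5)/(3*l - 8)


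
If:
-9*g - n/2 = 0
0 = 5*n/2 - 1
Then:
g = -1/45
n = 2/5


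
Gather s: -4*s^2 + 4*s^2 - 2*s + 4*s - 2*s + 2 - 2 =0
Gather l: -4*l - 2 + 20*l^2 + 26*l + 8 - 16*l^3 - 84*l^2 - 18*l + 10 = -16*l^3 - 64*l^2 + 4*l + 16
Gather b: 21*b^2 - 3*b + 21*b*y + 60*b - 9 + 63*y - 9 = 21*b^2 + b*(21*y + 57) + 63*y - 18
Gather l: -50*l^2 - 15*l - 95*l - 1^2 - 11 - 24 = -50*l^2 - 110*l - 36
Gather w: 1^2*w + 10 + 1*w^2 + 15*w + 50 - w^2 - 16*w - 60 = 0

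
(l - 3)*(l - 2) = l^2 - 5*l + 6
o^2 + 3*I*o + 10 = (o - 2*I)*(o + 5*I)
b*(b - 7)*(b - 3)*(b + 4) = b^4 - 6*b^3 - 19*b^2 + 84*b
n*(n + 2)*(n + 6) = n^3 + 8*n^2 + 12*n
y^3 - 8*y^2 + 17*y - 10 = (y - 5)*(y - 2)*(y - 1)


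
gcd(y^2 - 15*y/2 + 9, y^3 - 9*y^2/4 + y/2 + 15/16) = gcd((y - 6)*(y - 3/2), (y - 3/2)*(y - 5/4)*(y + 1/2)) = y - 3/2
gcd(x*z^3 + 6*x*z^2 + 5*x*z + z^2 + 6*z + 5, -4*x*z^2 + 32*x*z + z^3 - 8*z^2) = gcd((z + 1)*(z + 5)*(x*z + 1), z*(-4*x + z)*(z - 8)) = 1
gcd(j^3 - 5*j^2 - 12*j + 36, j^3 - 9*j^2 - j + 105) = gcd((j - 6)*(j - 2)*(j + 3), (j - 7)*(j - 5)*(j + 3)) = j + 3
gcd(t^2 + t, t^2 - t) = t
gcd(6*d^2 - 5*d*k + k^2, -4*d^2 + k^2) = 2*d - k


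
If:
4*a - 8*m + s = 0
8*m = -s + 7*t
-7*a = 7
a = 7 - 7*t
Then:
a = -1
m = 1/4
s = 6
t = 8/7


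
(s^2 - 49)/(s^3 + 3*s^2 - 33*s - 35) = (s - 7)/(s^2 - 4*s - 5)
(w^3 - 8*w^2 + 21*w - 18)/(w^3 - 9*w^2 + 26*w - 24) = (w - 3)/(w - 4)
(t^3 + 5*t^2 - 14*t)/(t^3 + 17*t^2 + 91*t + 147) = t*(t - 2)/(t^2 + 10*t + 21)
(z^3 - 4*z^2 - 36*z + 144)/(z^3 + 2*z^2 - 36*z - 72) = (z - 4)/(z + 2)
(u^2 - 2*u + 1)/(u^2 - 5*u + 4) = (u - 1)/(u - 4)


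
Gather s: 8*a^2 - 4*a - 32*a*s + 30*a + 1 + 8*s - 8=8*a^2 + 26*a + s*(8 - 32*a) - 7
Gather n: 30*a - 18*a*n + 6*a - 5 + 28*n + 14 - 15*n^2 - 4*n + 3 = 36*a - 15*n^2 + n*(24 - 18*a) + 12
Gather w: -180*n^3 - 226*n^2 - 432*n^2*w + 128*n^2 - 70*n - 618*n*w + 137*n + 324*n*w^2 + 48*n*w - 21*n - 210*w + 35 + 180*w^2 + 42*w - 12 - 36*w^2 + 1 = -180*n^3 - 98*n^2 + 46*n + w^2*(324*n + 144) + w*(-432*n^2 - 570*n - 168) + 24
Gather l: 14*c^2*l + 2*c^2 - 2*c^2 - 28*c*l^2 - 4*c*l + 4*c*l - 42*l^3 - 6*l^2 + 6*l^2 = 14*c^2*l - 28*c*l^2 - 42*l^3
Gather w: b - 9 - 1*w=b - w - 9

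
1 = 1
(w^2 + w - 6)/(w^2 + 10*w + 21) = (w - 2)/(w + 7)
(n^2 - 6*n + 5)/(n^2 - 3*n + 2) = (n - 5)/(n - 2)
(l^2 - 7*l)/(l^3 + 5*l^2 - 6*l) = (l - 7)/(l^2 + 5*l - 6)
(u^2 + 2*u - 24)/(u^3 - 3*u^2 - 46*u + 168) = (u + 6)/(u^2 + u - 42)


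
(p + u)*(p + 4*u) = p^2 + 5*p*u + 4*u^2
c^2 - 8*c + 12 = (c - 6)*(c - 2)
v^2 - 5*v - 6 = (v - 6)*(v + 1)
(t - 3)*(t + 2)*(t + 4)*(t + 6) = t^4 + 9*t^3 + 8*t^2 - 84*t - 144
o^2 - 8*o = o*(o - 8)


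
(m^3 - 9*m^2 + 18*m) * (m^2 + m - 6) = m^5 - 8*m^4 + 3*m^3 + 72*m^2 - 108*m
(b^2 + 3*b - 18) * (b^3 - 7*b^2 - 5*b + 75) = b^5 - 4*b^4 - 44*b^3 + 186*b^2 + 315*b - 1350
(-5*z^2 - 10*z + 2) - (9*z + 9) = -5*z^2 - 19*z - 7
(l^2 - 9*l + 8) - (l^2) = 8 - 9*l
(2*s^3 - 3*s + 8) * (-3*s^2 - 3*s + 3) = -6*s^5 - 6*s^4 + 15*s^3 - 15*s^2 - 33*s + 24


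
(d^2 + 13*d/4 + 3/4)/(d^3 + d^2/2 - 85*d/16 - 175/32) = 8*(4*d^2 + 13*d + 3)/(32*d^3 + 16*d^2 - 170*d - 175)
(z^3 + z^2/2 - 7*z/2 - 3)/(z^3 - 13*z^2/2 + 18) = (z + 1)/(z - 6)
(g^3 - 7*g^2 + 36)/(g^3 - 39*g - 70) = (g^2 - 9*g + 18)/(g^2 - 2*g - 35)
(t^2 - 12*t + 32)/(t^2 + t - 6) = (t^2 - 12*t + 32)/(t^2 + t - 6)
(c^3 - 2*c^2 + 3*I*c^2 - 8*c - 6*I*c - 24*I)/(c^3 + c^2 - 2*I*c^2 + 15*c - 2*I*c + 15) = (c^2 - 2*c - 8)/(c^2 + c*(1 - 5*I) - 5*I)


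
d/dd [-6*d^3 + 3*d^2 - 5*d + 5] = -18*d^2 + 6*d - 5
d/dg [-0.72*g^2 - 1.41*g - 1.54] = -1.44*g - 1.41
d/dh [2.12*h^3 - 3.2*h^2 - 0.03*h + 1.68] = 6.36*h^2 - 6.4*h - 0.03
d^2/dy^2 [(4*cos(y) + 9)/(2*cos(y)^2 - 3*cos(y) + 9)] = (144*sin(y)^4*cos(y) + 168*sin(y)^4 + 339*sin(y)^2 + 1691*cos(y)/2 - 249*cos(3*y)/2 - 8*cos(5*y) - 561)/(2*sin(y)^2 + 3*cos(y) - 11)^3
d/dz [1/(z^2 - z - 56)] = (1 - 2*z)/(-z^2 + z + 56)^2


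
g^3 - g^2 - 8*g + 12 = (g - 2)^2*(g + 3)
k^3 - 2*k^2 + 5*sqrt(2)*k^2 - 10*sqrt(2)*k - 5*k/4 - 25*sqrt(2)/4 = (k - 5/2)*(k + 1/2)*(k + 5*sqrt(2))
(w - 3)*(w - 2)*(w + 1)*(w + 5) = w^4 + w^3 - 19*w^2 + 11*w + 30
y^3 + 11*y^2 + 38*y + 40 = (y + 2)*(y + 4)*(y + 5)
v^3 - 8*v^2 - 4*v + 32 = (v - 8)*(v - 2)*(v + 2)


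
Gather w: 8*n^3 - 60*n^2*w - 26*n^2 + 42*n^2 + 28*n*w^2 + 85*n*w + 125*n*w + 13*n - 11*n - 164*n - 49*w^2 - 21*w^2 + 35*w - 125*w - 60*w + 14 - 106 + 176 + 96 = 8*n^3 + 16*n^2 - 162*n + w^2*(28*n - 70) + w*(-60*n^2 + 210*n - 150) + 180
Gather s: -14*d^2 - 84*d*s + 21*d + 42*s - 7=-14*d^2 + 21*d + s*(42 - 84*d) - 7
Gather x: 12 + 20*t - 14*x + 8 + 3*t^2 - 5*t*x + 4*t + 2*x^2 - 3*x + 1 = 3*t^2 + 24*t + 2*x^2 + x*(-5*t - 17) + 21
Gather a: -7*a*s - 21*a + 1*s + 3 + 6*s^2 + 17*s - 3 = a*(-7*s - 21) + 6*s^2 + 18*s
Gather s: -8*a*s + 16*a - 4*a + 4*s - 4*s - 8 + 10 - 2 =-8*a*s + 12*a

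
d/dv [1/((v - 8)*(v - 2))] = 2*(5 - v)/(v^4 - 20*v^3 + 132*v^2 - 320*v + 256)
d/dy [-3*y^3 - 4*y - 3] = -9*y^2 - 4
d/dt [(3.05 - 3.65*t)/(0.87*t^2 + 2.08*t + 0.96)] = (3.1755*t^2 - 5.307*t - 9.848)/(0.7569*t^4 + 3.6192*t^3 + 5.9968*t^2 + 3.9936*t + 0.9216)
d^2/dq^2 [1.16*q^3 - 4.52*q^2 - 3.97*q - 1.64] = 6.96*q - 9.04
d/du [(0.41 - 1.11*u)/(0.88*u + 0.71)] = (-1.011032*u - 0.815719)/(0.88*u + 0.71)^3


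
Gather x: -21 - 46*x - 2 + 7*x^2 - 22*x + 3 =7*x^2 - 68*x - 20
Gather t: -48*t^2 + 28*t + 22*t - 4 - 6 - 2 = -48*t^2 + 50*t - 12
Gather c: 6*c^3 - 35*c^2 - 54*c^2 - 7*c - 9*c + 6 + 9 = 6*c^3 - 89*c^2 - 16*c + 15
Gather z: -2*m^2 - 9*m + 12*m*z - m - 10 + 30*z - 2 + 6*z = -2*m^2 - 10*m + z*(12*m + 36) - 12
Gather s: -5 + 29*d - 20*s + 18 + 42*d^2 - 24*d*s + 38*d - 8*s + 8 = 42*d^2 + 67*d + s*(-24*d - 28) + 21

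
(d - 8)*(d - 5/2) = d^2 - 21*d/2 + 20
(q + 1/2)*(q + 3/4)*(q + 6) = q^3 + 29*q^2/4 + 63*q/8 + 9/4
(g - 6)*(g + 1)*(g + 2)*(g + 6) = g^4 + 3*g^3 - 34*g^2 - 108*g - 72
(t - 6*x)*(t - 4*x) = t^2 - 10*t*x + 24*x^2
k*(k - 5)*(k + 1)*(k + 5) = k^4 + k^3 - 25*k^2 - 25*k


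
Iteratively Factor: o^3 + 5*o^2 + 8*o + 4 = (o + 2)*(o^2 + 3*o + 2) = (o + 2)^2*(o + 1)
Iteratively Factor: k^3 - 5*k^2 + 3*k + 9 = (k - 3)*(k^2 - 2*k - 3) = (k - 3)*(k + 1)*(k - 3)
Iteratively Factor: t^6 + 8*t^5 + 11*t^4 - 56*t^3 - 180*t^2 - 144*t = (t + 4)*(t^5 + 4*t^4 - 5*t^3 - 36*t^2 - 36*t) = (t + 2)*(t + 4)*(t^4 + 2*t^3 - 9*t^2 - 18*t) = (t + 2)^2*(t + 4)*(t^3 - 9*t) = (t + 2)^2*(t + 3)*(t + 4)*(t^2 - 3*t) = (t - 3)*(t + 2)^2*(t + 3)*(t + 4)*(t)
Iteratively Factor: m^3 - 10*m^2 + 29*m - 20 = (m - 1)*(m^2 - 9*m + 20) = (m - 4)*(m - 1)*(m - 5)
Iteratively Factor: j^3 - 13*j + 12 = (j + 4)*(j^2 - 4*j + 3) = (j - 3)*(j + 4)*(j - 1)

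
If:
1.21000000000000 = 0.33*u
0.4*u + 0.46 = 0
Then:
No Solution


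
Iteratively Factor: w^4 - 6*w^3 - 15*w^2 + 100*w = (w + 4)*(w^3 - 10*w^2 + 25*w) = (w - 5)*(w + 4)*(w^2 - 5*w) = (w - 5)^2*(w + 4)*(w)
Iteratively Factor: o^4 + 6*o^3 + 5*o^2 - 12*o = (o + 3)*(o^3 + 3*o^2 - 4*o) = (o + 3)*(o + 4)*(o^2 - o) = (o - 1)*(o + 3)*(o + 4)*(o)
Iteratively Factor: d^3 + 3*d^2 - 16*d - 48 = (d + 3)*(d^2 - 16) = (d + 3)*(d + 4)*(d - 4)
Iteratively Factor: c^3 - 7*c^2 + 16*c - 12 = (c - 3)*(c^2 - 4*c + 4) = (c - 3)*(c - 2)*(c - 2)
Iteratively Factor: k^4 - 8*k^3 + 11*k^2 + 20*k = (k + 1)*(k^3 - 9*k^2 + 20*k) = k*(k + 1)*(k^2 - 9*k + 20) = k*(k - 5)*(k + 1)*(k - 4)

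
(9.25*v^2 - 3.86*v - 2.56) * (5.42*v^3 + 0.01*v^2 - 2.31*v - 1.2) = 50.135*v^5 - 20.8287*v^4 - 35.2813*v^3 - 2.209*v^2 + 10.5456*v + 3.072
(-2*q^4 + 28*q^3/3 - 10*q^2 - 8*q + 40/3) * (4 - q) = 2*q^5 - 52*q^4/3 + 142*q^3/3 - 32*q^2 - 136*q/3 + 160/3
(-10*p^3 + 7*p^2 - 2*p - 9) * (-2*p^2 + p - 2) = 20*p^5 - 24*p^4 + 31*p^3 + 2*p^2 - 5*p + 18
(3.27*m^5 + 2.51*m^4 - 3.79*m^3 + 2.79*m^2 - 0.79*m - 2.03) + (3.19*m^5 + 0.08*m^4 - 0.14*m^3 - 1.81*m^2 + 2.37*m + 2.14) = 6.46*m^5 + 2.59*m^4 - 3.93*m^3 + 0.98*m^2 + 1.58*m + 0.11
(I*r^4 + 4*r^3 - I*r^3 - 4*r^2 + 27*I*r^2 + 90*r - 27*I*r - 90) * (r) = I*r^5 + 4*r^4 - I*r^4 - 4*r^3 + 27*I*r^3 + 90*r^2 - 27*I*r^2 - 90*r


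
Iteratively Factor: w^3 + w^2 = (w)*(w^2 + w) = w^2*(w + 1)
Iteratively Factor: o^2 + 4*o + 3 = (o + 1)*(o + 3)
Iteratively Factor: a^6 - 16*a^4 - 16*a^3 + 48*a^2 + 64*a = (a + 2)*(a^5 - 2*a^4 - 12*a^3 + 8*a^2 + 32*a) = a*(a + 2)*(a^4 - 2*a^3 - 12*a^2 + 8*a + 32) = a*(a + 2)^2*(a^3 - 4*a^2 - 4*a + 16) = a*(a - 2)*(a + 2)^2*(a^2 - 2*a - 8) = a*(a - 4)*(a - 2)*(a + 2)^2*(a + 2)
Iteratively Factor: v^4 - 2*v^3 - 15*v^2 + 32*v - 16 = (v - 1)*(v^3 - v^2 - 16*v + 16) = (v - 1)^2*(v^2 - 16) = (v - 1)^2*(v + 4)*(v - 4)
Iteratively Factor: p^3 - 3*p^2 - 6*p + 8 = (p - 1)*(p^2 - 2*p - 8) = (p - 1)*(p + 2)*(p - 4)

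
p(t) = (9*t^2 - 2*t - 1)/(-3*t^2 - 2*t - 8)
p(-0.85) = -0.85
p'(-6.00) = 0.00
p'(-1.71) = 1.12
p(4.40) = -2.20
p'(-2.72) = 0.40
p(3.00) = -1.80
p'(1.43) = -0.86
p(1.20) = -0.65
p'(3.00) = -0.39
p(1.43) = -0.86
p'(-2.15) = 0.73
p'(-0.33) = 1.04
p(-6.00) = -3.22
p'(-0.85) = 1.73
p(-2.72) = -2.87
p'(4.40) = -0.20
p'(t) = (6*t + 2)*(9*t^2 - 2*t - 1)/(-3*t^2 - 2*t - 8)^2 + (18*t - 2)/(-3*t^2 - 2*t - 8)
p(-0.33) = -0.08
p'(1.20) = -0.93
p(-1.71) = -2.15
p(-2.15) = -2.56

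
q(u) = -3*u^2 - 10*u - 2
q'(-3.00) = 8.00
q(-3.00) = 1.00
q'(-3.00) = 8.00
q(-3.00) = 1.00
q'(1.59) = -19.54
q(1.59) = -25.48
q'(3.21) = -29.26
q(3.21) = -65.01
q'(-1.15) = -3.10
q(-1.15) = 5.53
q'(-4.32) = 15.92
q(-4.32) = -14.79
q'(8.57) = -61.42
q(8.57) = -308.03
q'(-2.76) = 6.56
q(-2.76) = 2.75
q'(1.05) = -16.30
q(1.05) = -15.81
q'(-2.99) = 7.94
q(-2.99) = 1.08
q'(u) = -6*u - 10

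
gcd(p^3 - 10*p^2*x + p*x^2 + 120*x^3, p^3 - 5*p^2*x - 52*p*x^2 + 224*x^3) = -p + 8*x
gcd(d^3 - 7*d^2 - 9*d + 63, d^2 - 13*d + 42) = d - 7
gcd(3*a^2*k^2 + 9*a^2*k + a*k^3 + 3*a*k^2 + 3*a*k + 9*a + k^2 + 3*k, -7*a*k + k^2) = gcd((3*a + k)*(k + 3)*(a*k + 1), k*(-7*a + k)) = 1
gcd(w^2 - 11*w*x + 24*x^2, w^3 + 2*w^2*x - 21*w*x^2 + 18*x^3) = -w + 3*x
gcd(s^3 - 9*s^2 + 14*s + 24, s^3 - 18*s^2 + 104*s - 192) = s^2 - 10*s + 24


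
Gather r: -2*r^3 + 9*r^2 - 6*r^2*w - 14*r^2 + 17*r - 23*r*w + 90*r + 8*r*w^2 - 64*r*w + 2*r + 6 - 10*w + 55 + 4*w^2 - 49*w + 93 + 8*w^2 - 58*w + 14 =-2*r^3 + r^2*(-6*w - 5) + r*(8*w^2 - 87*w + 109) + 12*w^2 - 117*w + 168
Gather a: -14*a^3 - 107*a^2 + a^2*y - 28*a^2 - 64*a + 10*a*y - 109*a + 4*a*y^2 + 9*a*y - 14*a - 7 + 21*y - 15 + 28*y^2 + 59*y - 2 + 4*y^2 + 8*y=-14*a^3 + a^2*(y - 135) + a*(4*y^2 + 19*y - 187) + 32*y^2 + 88*y - 24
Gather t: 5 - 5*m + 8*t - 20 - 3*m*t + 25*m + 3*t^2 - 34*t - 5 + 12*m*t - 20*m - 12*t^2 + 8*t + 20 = -9*t^2 + t*(9*m - 18)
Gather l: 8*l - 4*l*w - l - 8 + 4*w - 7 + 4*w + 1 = l*(7 - 4*w) + 8*w - 14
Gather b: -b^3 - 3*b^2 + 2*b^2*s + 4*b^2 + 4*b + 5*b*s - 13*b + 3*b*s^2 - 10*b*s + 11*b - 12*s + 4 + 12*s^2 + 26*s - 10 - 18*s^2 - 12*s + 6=-b^3 + b^2*(2*s + 1) + b*(3*s^2 - 5*s + 2) - 6*s^2 + 2*s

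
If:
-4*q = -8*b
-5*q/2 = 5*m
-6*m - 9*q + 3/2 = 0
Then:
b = 1/8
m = -1/8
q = 1/4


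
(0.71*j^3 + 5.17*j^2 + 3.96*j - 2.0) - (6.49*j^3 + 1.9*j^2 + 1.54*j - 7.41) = -5.78*j^3 + 3.27*j^2 + 2.42*j + 5.41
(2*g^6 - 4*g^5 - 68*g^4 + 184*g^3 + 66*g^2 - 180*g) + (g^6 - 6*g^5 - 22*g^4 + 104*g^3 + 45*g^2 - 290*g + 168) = 3*g^6 - 10*g^5 - 90*g^4 + 288*g^3 + 111*g^2 - 470*g + 168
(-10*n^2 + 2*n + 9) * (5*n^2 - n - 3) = -50*n^4 + 20*n^3 + 73*n^2 - 15*n - 27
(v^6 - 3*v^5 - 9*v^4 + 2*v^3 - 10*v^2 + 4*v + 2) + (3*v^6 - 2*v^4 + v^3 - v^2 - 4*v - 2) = 4*v^6 - 3*v^5 - 11*v^4 + 3*v^3 - 11*v^2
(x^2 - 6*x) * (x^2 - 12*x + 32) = x^4 - 18*x^3 + 104*x^2 - 192*x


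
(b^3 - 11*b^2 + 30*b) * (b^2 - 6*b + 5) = b^5 - 17*b^4 + 101*b^3 - 235*b^2 + 150*b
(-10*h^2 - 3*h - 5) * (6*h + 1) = -60*h^3 - 28*h^2 - 33*h - 5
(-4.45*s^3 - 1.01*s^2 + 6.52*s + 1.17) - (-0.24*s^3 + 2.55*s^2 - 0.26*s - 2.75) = -4.21*s^3 - 3.56*s^2 + 6.78*s + 3.92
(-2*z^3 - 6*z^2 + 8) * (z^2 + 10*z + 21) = -2*z^5 - 26*z^4 - 102*z^3 - 118*z^2 + 80*z + 168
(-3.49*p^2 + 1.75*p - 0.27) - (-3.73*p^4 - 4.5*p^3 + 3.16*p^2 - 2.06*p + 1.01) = 3.73*p^4 + 4.5*p^3 - 6.65*p^2 + 3.81*p - 1.28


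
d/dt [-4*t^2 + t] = 1 - 8*t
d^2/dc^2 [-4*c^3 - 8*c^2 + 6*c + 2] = -24*c - 16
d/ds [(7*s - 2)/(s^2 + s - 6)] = (7*s^2 + 7*s - (2*s + 1)*(7*s - 2) - 42)/(s^2 + s - 6)^2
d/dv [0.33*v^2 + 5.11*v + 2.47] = 0.66*v + 5.11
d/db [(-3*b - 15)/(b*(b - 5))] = 3*(b^2 + 10*b - 25)/(b^2*(b^2 - 10*b + 25))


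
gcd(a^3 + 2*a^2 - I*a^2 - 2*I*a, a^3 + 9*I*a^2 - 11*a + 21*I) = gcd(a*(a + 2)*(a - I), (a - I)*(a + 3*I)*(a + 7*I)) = a - I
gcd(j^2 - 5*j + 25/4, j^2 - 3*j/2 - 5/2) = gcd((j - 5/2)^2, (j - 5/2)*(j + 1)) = j - 5/2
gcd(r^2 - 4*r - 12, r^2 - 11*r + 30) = r - 6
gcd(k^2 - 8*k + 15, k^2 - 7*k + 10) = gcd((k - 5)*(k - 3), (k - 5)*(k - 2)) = k - 5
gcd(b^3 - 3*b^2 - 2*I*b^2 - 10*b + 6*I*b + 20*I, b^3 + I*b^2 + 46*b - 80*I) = b - 2*I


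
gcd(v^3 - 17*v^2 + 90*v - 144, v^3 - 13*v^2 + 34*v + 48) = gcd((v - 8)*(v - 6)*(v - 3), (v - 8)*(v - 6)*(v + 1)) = v^2 - 14*v + 48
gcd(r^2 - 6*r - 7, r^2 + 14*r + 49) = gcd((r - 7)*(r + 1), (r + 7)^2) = 1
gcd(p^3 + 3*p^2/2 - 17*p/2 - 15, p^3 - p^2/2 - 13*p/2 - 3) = p^2 - p - 6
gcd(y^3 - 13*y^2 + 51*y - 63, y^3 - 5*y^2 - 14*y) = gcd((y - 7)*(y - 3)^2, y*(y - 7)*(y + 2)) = y - 7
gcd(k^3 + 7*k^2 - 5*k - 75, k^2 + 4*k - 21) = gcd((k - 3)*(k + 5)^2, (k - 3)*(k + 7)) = k - 3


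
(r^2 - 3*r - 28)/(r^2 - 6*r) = (r^2 - 3*r - 28)/(r*(r - 6))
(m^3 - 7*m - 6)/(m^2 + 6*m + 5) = (m^2 - m - 6)/(m + 5)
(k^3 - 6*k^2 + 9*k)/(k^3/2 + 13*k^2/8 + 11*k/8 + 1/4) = 8*k*(k^2 - 6*k + 9)/(4*k^3 + 13*k^2 + 11*k + 2)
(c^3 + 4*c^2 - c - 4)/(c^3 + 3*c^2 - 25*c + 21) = (c^2 + 5*c + 4)/(c^2 + 4*c - 21)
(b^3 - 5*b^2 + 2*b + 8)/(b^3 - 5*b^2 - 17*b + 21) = (b^3 - 5*b^2 + 2*b + 8)/(b^3 - 5*b^2 - 17*b + 21)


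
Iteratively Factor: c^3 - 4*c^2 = (c)*(c^2 - 4*c) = c^2*(c - 4)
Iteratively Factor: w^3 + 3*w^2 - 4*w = (w - 1)*(w^2 + 4*w) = w*(w - 1)*(w + 4)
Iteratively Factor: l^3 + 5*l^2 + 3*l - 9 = (l + 3)*(l^2 + 2*l - 3) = (l + 3)^2*(l - 1)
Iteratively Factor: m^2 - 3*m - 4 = (m - 4)*(m + 1)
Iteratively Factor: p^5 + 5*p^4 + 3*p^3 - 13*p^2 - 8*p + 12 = (p + 3)*(p^4 + 2*p^3 - 3*p^2 - 4*p + 4) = (p - 1)*(p + 3)*(p^3 + 3*p^2 - 4) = (p - 1)*(p + 2)*(p + 3)*(p^2 + p - 2) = (p - 1)*(p + 2)^2*(p + 3)*(p - 1)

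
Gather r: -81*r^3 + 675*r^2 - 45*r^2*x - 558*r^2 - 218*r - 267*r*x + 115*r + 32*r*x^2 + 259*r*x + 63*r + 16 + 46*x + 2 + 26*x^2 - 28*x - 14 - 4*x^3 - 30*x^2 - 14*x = -81*r^3 + r^2*(117 - 45*x) + r*(32*x^2 - 8*x - 40) - 4*x^3 - 4*x^2 + 4*x + 4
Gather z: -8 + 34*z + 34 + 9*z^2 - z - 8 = 9*z^2 + 33*z + 18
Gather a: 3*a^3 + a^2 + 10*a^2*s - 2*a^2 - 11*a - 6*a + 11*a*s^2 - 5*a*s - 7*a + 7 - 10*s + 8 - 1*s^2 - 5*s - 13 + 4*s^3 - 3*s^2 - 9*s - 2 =3*a^3 + a^2*(10*s - 1) + a*(11*s^2 - 5*s - 24) + 4*s^3 - 4*s^2 - 24*s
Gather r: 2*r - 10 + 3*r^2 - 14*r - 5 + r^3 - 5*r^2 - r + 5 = r^3 - 2*r^2 - 13*r - 10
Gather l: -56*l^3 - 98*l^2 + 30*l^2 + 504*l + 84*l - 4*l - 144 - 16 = -56*l^3 - 68*l^2 + 584*l - 160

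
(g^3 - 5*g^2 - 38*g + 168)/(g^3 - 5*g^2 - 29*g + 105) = (g^2 + 2*g - 24)/(g^2 + 2*g - 15)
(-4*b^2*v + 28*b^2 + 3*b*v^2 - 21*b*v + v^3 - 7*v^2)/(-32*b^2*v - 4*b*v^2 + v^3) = (-b*v + 7*b + v^2 - 7*v)/(v*(-8*b + v))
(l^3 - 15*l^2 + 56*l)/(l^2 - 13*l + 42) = l*(l - 8)/(l - 6)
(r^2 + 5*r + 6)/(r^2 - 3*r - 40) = (r^2 + 5*r + 6)/(r^2 - 3*r - 40)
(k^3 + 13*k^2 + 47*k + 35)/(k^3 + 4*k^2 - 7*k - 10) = (k + 7)/(k - 2)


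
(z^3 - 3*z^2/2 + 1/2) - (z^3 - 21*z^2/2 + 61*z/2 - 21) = 9*z^2 - 61*z/2 + 43/2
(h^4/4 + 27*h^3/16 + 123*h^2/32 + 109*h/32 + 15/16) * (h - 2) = h^5/4 + 19*h^4/16 + 15*h^3/32 - 137*h^2/32 - 47*h/8 - 15/8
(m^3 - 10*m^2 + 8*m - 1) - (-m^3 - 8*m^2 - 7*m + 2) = 2*m^3 - 2*m^2 + 15*m - 3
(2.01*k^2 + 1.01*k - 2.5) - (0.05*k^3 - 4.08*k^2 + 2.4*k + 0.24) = -0.05*k^3 + 6.09*k^2 - 1.39*k - 2.74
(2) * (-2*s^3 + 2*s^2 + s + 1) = -4*s^3 + 4*s^2 + 2*s + 2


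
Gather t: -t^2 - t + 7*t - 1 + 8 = -t^2 + 6*t + 7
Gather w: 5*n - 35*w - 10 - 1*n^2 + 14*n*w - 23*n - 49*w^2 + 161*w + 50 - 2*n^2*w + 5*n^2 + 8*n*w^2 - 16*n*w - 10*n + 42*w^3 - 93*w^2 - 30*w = 4*n^2 - 28*n + 42*w^3 + w^2*(8*n - 142) + w*(-2*n^2 - 2*n + 96) + 40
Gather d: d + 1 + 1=d + 2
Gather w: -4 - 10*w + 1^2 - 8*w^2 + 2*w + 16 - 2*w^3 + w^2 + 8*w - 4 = -2*w^3 - 7*w^2 + 9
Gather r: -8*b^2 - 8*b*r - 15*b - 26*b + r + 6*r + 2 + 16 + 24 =-8*b^2 - 41*b + r*(7 - 8*b) + 42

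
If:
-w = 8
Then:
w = -8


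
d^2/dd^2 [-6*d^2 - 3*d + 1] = -12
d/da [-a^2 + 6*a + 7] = 6 - 2*a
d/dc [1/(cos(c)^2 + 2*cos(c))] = 2*(sin(c)/cos(c)^2 + tan(c))/(cos(c) + 2)^2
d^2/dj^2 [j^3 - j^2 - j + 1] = 6*j - 2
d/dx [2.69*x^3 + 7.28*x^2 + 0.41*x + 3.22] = 8.07*x^2 + 14.56*x + 0.41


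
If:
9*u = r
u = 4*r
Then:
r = 0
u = 0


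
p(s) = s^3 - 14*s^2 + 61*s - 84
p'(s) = 3*s^2 - 28*s + 61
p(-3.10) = -437.43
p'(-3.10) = 176.63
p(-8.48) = -2217.83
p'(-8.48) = 514.17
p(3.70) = 0.69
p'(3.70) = -1.53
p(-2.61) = -356.36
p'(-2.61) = 154.52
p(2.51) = -3.28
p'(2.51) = 9.62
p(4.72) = -2.82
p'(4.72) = -4.32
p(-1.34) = -193.28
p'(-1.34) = 103.91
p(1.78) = -14.14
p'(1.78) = 20.67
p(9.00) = 60.00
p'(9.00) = 52.00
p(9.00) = 60.00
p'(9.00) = 52.00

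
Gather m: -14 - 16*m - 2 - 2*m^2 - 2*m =-2*m^2 - 18*m - 16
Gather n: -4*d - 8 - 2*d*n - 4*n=-4*d + n*(-2*d - 4) - 8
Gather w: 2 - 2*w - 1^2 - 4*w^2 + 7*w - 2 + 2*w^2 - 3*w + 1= -2*w^2 + 2*w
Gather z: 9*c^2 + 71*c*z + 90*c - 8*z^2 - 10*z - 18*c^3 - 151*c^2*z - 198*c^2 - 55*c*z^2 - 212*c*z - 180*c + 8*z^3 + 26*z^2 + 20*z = -18*c^3 - 189*c^2 - 90*c + 8*z^3 + z^2*(18 - 55*c) + z*(-151*c^2 - 141*c + 10)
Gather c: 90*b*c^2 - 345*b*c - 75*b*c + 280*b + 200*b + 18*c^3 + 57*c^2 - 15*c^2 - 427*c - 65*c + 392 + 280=480*b + 18*c^3 + c^2*(90*b + 42) + c*(-420*b - 492) + 672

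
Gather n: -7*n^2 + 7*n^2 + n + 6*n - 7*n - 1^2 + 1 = 0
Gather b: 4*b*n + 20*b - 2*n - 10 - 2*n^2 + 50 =b*(4*n + 20) - 2*n^2 - 2*n + 40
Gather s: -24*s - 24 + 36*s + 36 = 12*s + 12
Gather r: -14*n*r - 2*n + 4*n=-14*n*r + 2*n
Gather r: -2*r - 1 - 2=-2*r - 3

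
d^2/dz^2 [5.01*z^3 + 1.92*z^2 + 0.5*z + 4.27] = 30.06*z + 3.84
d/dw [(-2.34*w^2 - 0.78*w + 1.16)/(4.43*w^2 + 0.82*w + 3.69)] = (1.5366*w^2 - 27.5468*w - 3.8294)/(19.6249*w^4 + 7.2652*w^3 + 33.3658*w^2 + 6.0516*w + 13.6161)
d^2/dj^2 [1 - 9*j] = 0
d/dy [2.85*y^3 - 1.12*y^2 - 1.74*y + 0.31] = 8.55*y^2 - 2.24*y - 1.74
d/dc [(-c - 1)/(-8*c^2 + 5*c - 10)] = (8*c^2 - 5*c - (c + 1)*(16*c - 5) + 10)/(8*c^2 - 5*c + 10)^2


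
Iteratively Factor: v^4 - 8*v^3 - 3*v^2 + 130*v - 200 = (v - 5)*(v^3 - 3*v^2 - 18*v + 40) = (v - 5)*(v - 2)*(v^2 - v - 20) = (v - 5)*(v - 2)*(v + 4)*(v - 5)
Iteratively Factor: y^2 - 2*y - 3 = (y - 3)*(y + 1)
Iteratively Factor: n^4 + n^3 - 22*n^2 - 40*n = (n + 4)*(n^3 - 3*n^2 - 10*n) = (n + 2)*(n + 4)*(n^2 - 5*n) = n*(n + 2)*(n + 4)*(n - 5)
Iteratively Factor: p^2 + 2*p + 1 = (p + 1)*(p + 1)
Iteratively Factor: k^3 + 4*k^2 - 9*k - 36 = (k - 3)*(k^2 + 7*k + 12) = (k - 3)*(k + 4)*(k + 3)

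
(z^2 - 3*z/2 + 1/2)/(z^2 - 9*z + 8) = (z - 1/2)/(z - 8)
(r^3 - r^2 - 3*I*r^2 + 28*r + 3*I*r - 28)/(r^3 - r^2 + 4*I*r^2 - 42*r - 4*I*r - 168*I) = (r^2 - r*(1 + 7*I) + 7*I)/(r^2 - r - 42)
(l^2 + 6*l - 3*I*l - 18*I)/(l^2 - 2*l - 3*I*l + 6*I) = (l + 6)/(l - 2)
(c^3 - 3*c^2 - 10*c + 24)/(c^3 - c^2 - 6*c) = (-c^3 + 3*c^2 + 10*c - 24)/(c*(-c^2 + c + 6))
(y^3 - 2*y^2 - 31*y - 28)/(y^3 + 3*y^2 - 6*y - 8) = (y - 7)/(y - 2)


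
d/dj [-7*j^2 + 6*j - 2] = 6 - 14*j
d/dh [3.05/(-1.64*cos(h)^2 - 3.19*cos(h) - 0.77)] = -(10.004*cos(h) + 9.7295)*sin(h)/(1.64*cos(h)^2 + 3.19*cos(h) + 0.77)^2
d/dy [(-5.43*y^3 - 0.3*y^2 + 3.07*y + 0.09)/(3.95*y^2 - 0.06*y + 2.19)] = (-21.4485*y^4 + 0.6516*y^3 - 47.7836*y^2 - 2.025*y + 6.7287)/(15.6025*y^4 - 0.474*y^3 + 17.3046*y^2 - 0.2628*y + 4.7961)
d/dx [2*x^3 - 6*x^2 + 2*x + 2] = 6*x^2 - 12*x + 2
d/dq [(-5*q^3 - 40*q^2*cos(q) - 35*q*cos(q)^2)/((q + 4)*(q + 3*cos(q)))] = 5*(-q*(q + 4)*(3*sin(q) - 1)*(q^2 + 8*q*cos(q) + 7*cos(q)^2) + q*(q + 3*cos(q))*(q^2 + 8*q*cos(q) + 7*cos(q)^2) + (q + 4)*(q + 3*cos(q))*(8*q^2*sin(q) - 3*q^2 + 7*q*sin(2*q) - 16*q*cos(q) - 7*cos(q)^2))/((q + 4)^2*(q + 3*cos(q))^2)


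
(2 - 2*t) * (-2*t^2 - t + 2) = 4*t^3 - 2*t^2 - 6*t + 4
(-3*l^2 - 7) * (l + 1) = -3*l^3 - 3*l^2 - 7*l - 7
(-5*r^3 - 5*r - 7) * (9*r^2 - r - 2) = -45*r^5 + 5*r^4 - 35*r^3 - 58*r^2 + 17*r + 14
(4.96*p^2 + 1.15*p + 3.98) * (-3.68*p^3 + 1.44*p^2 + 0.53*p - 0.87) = -18.2528*p^5 + 2.9104*p^4 - 10.3616*p^3 + 2.0255*p^2 + 1.1089*p - 3.4626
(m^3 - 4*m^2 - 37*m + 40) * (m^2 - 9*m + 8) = m^5 - 13*m^4 + 7*m^3 + 341*m^2 - 656*m + 320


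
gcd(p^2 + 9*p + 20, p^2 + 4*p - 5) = p + 5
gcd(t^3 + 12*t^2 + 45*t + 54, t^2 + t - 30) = t + 6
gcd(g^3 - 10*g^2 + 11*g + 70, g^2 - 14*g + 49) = g - 7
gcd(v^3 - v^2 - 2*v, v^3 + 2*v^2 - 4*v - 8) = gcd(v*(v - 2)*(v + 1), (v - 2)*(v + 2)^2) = v - 2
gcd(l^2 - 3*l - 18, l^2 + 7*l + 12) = l + 3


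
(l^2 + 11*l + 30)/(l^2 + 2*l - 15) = (l + 6)/(l - 3)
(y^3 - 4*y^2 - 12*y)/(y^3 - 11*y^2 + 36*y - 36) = y*(y + 2)/(y^2 - 5*y + 6)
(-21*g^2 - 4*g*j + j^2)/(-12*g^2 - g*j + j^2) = (7*g - j)/(4*g - j)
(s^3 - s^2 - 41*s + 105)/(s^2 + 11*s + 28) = (s^2 - 8*s + 15)/(s + 4)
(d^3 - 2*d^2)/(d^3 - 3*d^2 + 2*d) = d/(d - 1)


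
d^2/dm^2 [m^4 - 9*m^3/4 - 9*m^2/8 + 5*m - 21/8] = 12*m^2 - 27*m/2 - 9/4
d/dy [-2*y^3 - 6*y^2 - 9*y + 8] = -6*y^2 - 12*y - 9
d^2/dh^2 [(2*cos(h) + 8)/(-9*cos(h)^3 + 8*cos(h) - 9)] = 2*(-2*(cos(h) + 4)*(27*cos(h)^2 - 8)^2*sin(h)^2 + (9*cos(h)^3 - 8*cos(h) + 9)^2*cos(h) + (9*cos(h)^3 - 8*cos(h) + 9)*(-135*(1 - cos(2*h))^2 + 20*cos(h) - 276*cos(2*h) - 324*cos(3*h) + 200)/4)/(9*cos(h)^3 - 8*cos(h) + 9)^3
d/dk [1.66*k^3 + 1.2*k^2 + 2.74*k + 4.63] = 4.98*k^2 + 2.4*k + 2.74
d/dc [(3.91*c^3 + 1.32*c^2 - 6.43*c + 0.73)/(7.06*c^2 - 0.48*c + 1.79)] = (27.6046*c^4 - 3.7536*c^3 + 65.7589*c^2 - 5.582*c - 11.1593)/(49.8436*c^4 - 6.7776*c^3 + 25.5052*c^2 - 1.7184*c + 3.2041)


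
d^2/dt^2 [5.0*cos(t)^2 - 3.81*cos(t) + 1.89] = 3.81*cos(t) - 10.0*cos(2*t)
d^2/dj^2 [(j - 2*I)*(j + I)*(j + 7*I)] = 6*j + 12*I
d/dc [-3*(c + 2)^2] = -6*c - 12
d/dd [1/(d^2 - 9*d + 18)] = (9 - 2*d)/(d^2 - 9*d + 18)^2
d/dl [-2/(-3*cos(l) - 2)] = 6*sin(l)/(3*cos(l) + 2)^2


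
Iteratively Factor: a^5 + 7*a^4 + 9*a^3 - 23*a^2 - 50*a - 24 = (a + 1)*(a^4 + 6*a^3 + 3*a^2 - 26*a - 24) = (a - 2)*(a + 1)*(a^3 + 8*a^2 + 19*a + 12) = (a - 2)*(a + 1)*(a + 3)*(a^2 + 5*a + 4) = (a - 2)*(a + 1)^2*(a + 3)*(a + 4)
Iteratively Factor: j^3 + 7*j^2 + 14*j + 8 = (j + 1)*(j^2 + 6*j + 8) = (j + 1)*(j + 2)*(j + 4)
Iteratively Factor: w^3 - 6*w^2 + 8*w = (w)*(w^2 - 6*w + 8) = w*(w - 2)*(w - 4)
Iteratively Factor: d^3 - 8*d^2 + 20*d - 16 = (d - 2)*(d^2 - 6*d + 8) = (d - 2)^2*(d - 4)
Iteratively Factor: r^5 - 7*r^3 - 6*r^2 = (r)*(r^4 - 7*r^2 - 6*r) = r*(r + 2)*(r^3 - 2*r^2 - 3*r) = r*(r + 1)*(r + 2)*(r^2 - 3*r) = r*(r - 3)*(r + 1)*(r + 2)*(r)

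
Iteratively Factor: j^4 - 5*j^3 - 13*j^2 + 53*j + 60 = (j - 5)*(j^3 - 13*j - 12) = (j - 5)*(j + 3)*(j^2 - 3*j - 4) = (j - 5)*(j - 4)*(j + 3)*(j + 1)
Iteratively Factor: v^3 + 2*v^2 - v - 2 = (v + 2)*(v^2 - 1) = (v + 1)*(v + 2)*(v - 1)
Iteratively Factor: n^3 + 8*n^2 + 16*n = (n)*(n^2 + 8*n + 16) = n*(n + 4)*(n + 4)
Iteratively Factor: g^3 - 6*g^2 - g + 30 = (g - 3)*(g^2 - 3*g - 10) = (g - 5)*(g - 3)*(g + 2)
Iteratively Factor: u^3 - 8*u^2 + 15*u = (u)*(u^2 - 8*u + 15) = u*(u - 5)*(u - 3)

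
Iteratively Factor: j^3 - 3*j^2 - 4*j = (j + 1)*(j^2 - 4*j) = j*(j + 1)*(j - 4)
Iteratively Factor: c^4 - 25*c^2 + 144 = (c + 3)*(c^3 - 3*c^2 - 16*c + 48) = (c - 4)*(c + 3)*(c^2 + c - 12) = (c - 4)*(c - 3)*(c + 3)*(c + 4)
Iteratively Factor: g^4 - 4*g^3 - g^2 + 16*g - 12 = (g + 2)*(g^3 - 6*g^2 + 11*g - 6) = (g - 1)*(g + 2)*(g^2 - 5*g + 6) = (g - 3)*(g - 1)*(g + 2)*(g - 2)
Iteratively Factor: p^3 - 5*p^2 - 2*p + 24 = (p - 3)*(p^2 - 2*p - 8) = (p - 3)*(p + 2)*(p - 4)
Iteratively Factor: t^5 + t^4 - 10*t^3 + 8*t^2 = (t - 1)*(t^4 + 2*t^3 - 8*t^2) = (t - 1)*(t + 4)*(t^3 - 2*t^2) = (t - 2)*(t - 1)*(t + 4)*(t^2) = t*(t - 2)*(t - 1)*(t + 4)*(t)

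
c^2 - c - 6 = (c - 3)*(c + 2)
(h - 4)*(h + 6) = h^2 + 2*h - 24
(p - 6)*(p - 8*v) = p^2 - 8*p*v - 6*p + 48*v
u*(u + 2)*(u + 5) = u^3 + 7*u^2 + 10*u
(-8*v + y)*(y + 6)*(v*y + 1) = -8*v^2*y^2 - 48*v^2*y + v*y^3 + 6*v*y^2 - 8*v*y - 48*v + y^2 + 6*y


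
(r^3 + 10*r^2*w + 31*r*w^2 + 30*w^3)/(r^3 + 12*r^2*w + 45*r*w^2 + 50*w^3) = (r + 3*w)/(r + 5*w)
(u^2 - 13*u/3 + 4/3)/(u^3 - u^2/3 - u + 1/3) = (u - 4)/(u^2 - 1)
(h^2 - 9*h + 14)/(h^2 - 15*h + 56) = (h - 2)/(h - 8)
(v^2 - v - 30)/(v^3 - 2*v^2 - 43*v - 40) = (v - 6)/(v^2 - 7*v - 8)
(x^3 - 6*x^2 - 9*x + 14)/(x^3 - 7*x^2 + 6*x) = (x^2 - 5*x - 14)/(x*(x - 6))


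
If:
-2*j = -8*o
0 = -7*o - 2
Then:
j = -8/7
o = -2/7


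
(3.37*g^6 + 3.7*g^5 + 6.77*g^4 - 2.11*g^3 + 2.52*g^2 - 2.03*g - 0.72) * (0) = 0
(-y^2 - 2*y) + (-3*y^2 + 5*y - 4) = -4*y^2 + 3*y - 4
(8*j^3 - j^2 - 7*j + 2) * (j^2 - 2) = 8*j^5 - j^4 - 23*j^3 + 4*j^2 + 14*j - 4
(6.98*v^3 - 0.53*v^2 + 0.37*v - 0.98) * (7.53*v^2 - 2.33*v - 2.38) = 52.5594*v^5 - 20.2543*v^4 - 12.5914*v^3 - 6.9801*v^2 + 1.4028*v + 2.3324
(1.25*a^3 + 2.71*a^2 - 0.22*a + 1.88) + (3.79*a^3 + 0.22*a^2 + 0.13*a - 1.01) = 5.04*a^3 + 2.93*a^2 - 0.09*a + 0.87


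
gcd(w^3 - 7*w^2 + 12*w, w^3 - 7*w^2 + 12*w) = w^3 - 7*w^2 + 12*w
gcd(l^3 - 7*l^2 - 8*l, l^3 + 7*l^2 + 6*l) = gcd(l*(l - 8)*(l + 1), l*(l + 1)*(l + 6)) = l^2 + l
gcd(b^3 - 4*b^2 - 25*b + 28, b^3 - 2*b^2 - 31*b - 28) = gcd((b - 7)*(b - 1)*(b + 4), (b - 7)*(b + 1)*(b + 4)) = b^2 - 3*b - 28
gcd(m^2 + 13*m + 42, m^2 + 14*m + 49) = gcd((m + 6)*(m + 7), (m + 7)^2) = m + 7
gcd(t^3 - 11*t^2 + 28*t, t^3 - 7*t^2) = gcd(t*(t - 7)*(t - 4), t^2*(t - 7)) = t^2 - 7*t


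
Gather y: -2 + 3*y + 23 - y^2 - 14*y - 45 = -y^2 - 11*y - 24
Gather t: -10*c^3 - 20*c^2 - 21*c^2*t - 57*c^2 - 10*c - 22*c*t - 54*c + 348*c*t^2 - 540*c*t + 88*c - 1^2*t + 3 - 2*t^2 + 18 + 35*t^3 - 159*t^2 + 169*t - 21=-10*c^3 - 77*c^2 + 24*c + 35*t^3 + t^2*(348*c - 161) + t*(-21*c^2 - 562*c + 168)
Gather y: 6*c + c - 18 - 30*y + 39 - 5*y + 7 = 7*c - 35*y + 28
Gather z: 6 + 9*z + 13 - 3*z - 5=6*z + 14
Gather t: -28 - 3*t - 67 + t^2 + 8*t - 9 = t^2 + 5*t - 104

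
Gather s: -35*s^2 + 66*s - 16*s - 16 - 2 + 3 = -35*s^2 + 50*s - 15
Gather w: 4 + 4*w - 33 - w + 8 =3*w - 21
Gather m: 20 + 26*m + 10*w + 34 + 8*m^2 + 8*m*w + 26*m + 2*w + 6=8*m^2 + m*(8*w + 52) + 12*w + 60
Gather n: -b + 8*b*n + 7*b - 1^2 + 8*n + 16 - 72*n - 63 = 6*b + n*(8*b - 64) - 48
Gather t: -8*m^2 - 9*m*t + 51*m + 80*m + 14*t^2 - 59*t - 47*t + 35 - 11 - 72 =-8*m^2 + 131*m + 14*t^2 + t*(-9*m - 106) - 48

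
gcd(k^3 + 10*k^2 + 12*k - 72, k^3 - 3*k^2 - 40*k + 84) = k^2 + 4*k - 12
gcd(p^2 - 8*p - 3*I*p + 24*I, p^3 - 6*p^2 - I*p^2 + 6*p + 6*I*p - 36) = p - 3*I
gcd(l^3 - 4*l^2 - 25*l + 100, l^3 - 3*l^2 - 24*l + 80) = l^2 + l - 20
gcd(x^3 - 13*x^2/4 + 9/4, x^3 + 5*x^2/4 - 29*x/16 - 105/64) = x + 3/4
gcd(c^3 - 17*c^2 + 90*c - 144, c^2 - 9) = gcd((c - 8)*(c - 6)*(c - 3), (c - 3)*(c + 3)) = c - 3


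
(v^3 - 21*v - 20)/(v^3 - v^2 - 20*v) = (v + 1)/v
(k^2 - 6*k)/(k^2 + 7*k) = (k - 6)/(k + 7)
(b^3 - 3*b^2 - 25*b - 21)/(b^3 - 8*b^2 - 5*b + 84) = (b + 1)/(b - 4)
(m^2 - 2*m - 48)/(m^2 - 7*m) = (m^2 - 2*m - 48)/(m*(m - 7))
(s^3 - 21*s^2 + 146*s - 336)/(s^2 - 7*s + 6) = (s^2 - 15*s + 56)/(s - 1)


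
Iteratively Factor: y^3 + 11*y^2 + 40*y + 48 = (y + 3)*(y^2 + 8*y + 16) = (y + 3)*(y + 4)*(y + 4)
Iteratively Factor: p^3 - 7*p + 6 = (p + 3)*(p^2 - 3*p + 2) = (p - 2)*(p + 3)*(p - 1)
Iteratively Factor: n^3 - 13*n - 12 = (n + 3)*(n^2 - 3*n - 4) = (n - 4)*(n + 3)*(n + 1)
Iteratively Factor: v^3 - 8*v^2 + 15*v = (v)*(v^2 - 8*v + 15) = v*(v - 5)*(v - 3)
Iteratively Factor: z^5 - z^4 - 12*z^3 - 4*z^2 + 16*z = (z + 2)*(z^4 - 3*z^3 - 6*z^2 + 8*z) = (z - 1)*(z + 2)*(z^3 - 2*z^2 - 8*z) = (z - 4)*(z - 1)*(z + 2)*(z^2 + 2*z) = z*(z - 4)*(z - 1)*(z + 2)*(z + 2)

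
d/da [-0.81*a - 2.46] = -0.810000000000000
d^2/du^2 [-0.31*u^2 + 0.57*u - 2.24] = -0.620000000000000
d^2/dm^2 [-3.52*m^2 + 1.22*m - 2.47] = -7.04000000000000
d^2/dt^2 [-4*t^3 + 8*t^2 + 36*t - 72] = 16 - 24*t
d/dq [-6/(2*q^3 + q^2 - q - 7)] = 6*(6*q^2 + 2*q - 1)/(2*q^3 + q^2 - q - 7)^2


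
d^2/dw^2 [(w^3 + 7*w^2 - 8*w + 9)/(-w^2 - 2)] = 10*(2*w^3 + 3*w^2 - 12*w - 2)/(w^6 + 6*w^4 + 12*w^2 + 8)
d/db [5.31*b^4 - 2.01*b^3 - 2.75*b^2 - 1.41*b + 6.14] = 21.24*b^3 - 6.03*b^2 - 5.5*b - 1.41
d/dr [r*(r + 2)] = 2*r + 2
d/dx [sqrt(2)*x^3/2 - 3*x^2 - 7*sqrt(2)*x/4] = 3*sqrt(2)*x^2/2 - 6*x - 7*sqrt(2)/4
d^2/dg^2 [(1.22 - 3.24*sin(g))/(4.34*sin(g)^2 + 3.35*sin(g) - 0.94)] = (61.027344*sin(g)^5 - 139.024088*sin(g)^4 - 95.960004*sin(g)^3 + 114.479454*sin(g)^2 + 26.13914*sin(g) + 16.9316039999999)/(4.34*sin(g)^2 + 3.35*sin(g) - 0.94)^3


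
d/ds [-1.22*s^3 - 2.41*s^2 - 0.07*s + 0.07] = -3.66*s^2 - 4.82*s - 0.07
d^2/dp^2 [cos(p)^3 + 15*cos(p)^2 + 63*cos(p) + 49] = -255*cos(p)/4 - 30*cos(2*p) - 9*cos(3*p)/4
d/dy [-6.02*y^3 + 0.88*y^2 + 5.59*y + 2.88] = -18.06*y^2 + 1.76*y + 5.59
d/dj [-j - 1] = -1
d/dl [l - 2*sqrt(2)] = 1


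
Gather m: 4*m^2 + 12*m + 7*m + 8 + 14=4*m^2 + 19*m + 22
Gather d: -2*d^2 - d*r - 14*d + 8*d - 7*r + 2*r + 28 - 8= -2*d^2 + d*(-r - 6) - 5*r + 20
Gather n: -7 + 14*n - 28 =14*n - 35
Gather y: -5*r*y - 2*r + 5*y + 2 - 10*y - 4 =-2*r + y*(-5*r - 5) - 2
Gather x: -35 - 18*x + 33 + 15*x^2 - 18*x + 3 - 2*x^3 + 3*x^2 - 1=-2*x^3 + 18*x^2 - 36*x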